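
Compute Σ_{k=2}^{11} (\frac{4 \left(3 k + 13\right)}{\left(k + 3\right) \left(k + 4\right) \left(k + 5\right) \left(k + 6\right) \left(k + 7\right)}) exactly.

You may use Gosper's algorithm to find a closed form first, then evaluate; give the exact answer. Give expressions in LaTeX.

t_(k+1)/t_k = (k + 3)*(3*k + 16)/((k + 8)*(3*k + 13)).
A = k + 3, B = k + 8, C = k + 13/3.
f must satisfy (k + 3)·f(k+1) − (k + 7)·f(k) = k + 13/3.
Bound: deg f ≤ 4.
A polynomial solution: f(k) = k*(k + 4)*(k**2 + 14*k + 63)/270.
Certificate R = B(k−1)f/C = k*(k + 4)*(k + 7)*(k**2 + 14*k + 63)/(90*(3*k + 13)) gives s_k = 2*k*(k**2 + 14*k + 63)/(45*(k**3 + 14*k**2 + 63*k + 90)).
s_(k+1) − s_k = 4*(3*k + 13)/(k**5 + 25*k**4 + 245*k**3 + 1175*k**2 + 2754*k + 2520) = t_k.
Σ_(k=2)^(11) t_k = s_(12) − s_(2) = 20/459 − (19/630) = 431/32130.

Σ = 431/32130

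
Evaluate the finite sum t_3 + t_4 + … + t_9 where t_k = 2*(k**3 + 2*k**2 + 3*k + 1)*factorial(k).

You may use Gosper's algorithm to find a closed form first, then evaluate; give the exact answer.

Step 1: r(k) = (k**4 + 6*k**3 + 15*k**2 + 17*k + 7)/(k**3 + 2*k**2 + 3*k + 1).
Take A(k)=k + 1, B(k)=1, C(k)=k**3 + 2*k**2 + 3*k + 1.
Solve (k + 1)·f(k+1) − (1)·f(k) = k**3 + 2*k**2 + 3*k + 1.
Degrees (1,0,3) ⇒ d ≤ 2.
Coefficient equations give f(k) = k**2.
R(k) = B(k−1)·f(k)/C(k) = k**2/(k**3 + 2*k**2 + 3*k + 1); s_k = R·t_k = 2*k**2*factorial(k).
Check: Δs_k = 2*(k**3 + 2*k**2 + 3*k + 1)*factorial(k). ✓
Telescoping: Σ = s_(10) − s_(3) = 725760000 − (108) = 725759892.

Σ = 725759892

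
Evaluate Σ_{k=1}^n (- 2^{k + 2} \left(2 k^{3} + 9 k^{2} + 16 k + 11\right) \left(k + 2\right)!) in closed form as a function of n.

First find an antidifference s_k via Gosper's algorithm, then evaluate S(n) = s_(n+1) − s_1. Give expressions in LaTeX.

S(n) = - 8 \cdot 2^{n} n^{2} \left(n + 3\right)! - 16 \cdot 2^{n} n \left(n + 3\right)! - 16 \cdot 2^{n} \left(n + 3\right)! + 96

The ratio is 2*(2*k**4 + 21*k**3 + 85*k**2 + 158*k + 114)/(2*k**3 + 9*k**2 + 16*k + 11).
Take A(k)=2*k + 6, B(k)=1, C(k)=k**3 + 9*k**2/2 + 8*k + 11/2.
Need (2*k + 6)·f(k+1) − (1)·f(k) = k**3 + 9*k**2/2 + 8*k + 11/2.
Degrees (1,0,3) ⇒ d ≤ 2.
Match coefficients ⇒ f(k) = (k**2 + 1)/2.
Get s_k = R·t_k = -2**(k + 2)*(k**2 + 1)*factorial(k + 2) with R(k) = B(k−1)f(k)/C(k) = (k**2 + 1)/(2*k**3 + 9*k**2 + 16*k + 11).
Check: Δs_k = -2**(k + 2)*(2*k**3 + 9*k**2 + 16*k + 11)*factorial(k + 2). ✓
s_(n+1) = -2**(n + 3)*(n**2 + 2*n + 2)*factorial(n + 3) and s_(1) = -96, so S(n) = -8*2**n*n**2*factorial(n + 3) - 16*2**n*n*factorial(n + 3) - 16*2**n*factorial(n + 3) + 96.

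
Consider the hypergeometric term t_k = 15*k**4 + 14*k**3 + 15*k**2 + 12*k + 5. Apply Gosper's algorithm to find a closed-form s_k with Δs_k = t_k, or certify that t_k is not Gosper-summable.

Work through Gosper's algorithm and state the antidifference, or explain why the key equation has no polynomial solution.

Step 1: r(k) = (15*k**4 + 74*k**3 + 147*k**2 + 144*k + 61)/(15*k**4 + 14*k**3 + 15*k**2 + 12*k + 5).
So A=1 and B=1, with C=k**4 + 14*k**3/15 + k**2 + 4*k/5 + 1/3.
f must satisfy (1)·f(k+1) − (1)·f(k) = k**4 + 14*k**3/15 + k**2 + 4*k/5 + 1/3.
Bound: deg f ≤ 5.
Solving with deg f ≤ 5: f(k) = k*(3*k**4 - 4*k**3 + 3*k**2 + 2*k + 1)/15.
Certificate R = B(k−1)f/C = k*(3*k**4 - 4*k**3 + 3*k**2 + 2*k + 1)/(15*k**4 + 14*k**3 + 15*k**2 + 12*k + 5) gives s_k = k*(3*k**4 - 4*k**3 + 3*k**2 + 2*k + 1).
Check: Δs_k = 15*k**4 + 14*k**3 + 15*k**2 + 12*k + 5. ✓

s_k = k*(3*k**4 - 4*k**3 + 3*k**2 + 2*k + 1)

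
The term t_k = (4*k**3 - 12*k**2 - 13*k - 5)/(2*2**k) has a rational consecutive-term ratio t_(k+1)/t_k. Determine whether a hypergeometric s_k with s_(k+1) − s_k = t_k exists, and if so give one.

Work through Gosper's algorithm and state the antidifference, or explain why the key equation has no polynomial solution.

r(k) = (4*k**3 - 25*k - 26)/(2*(4*k**3 - 12*k**2 - 13*k - 5)) after simplifying.
A = 1/2, B = 1, C = k**3 - 3*k**2 - 13*k/4 - 5/4.
Need (1/2)·f(k+1) − (1)·f(k) = k**3 - 3*k**2 - 13*k/4 - 5/4.
deg f ≤ 3 (via 0,0,3).
A polynomial solution: f(k) = -(4*k**3 - k - 2)/2.
So s_k = (B(k−1)f/C)·t_k = (-2*(4*k**3 - k - 2)/(4*k**3 - 12*k**2 - 13*k - 5))·t_k = (-4*k**3 + k + 2)/2**k.
Verify: (8*k**3 - k - 4*(k + 1)**3 - 1)/(2*2**k) matches t_k.

s_k = (-4*k**3 + k + 2)/2**k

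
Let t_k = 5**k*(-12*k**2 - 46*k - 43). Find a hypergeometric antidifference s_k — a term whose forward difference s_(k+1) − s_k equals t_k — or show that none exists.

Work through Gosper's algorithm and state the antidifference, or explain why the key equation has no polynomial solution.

s_k = 5**k*(-3*k**2 - 4*k - 2)

t_(k+1)/t_k = 5*(12*k**2 + 70*k + 101)/(12*k**2 + 46*k + 43).
A = 5, B = 1, C = k**2 + 23*k/6 + 43/12.
Key eq: (5)·f(k+1) = (1)·f(k) + (k**2 + 23*k/6 + 43/12).
From deg A=0, deg B=0, deg C=2: d=2.
Match coefficients ⇒ f(k) = (3*k**2 + 4*k + 2)/12.
Get s_k = R·t_k = 5**k*(-3*k**2 - 4*k - 2) with R(k) = B(k−1)f(k)/C(k) = (3*k**2 + 4*k + 2)/(12*k**2 + 46*k + 43).
Verify: 5**k*(-12*k**2 - 46*k - 43) matches t_k.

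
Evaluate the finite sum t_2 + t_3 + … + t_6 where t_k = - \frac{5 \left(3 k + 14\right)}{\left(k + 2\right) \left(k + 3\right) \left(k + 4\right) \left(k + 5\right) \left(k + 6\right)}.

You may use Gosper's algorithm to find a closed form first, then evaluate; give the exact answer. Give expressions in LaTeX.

Step 1: r(k) = (k + 2)*(3*k + 17)/((k + 7)*(3*k + 14)).
Factor: A=k + 2; B=k + 7; C=k + 14/3.
Set up (k + 2)·f(k+1) − (k + 6)·f(k) − (k + 14/3) = 0.
deg f ≤ 4 (via 1,1,1).
Coefficient equations give f(k) = k*(k + 4)*(k**2 + 10*k + 31)/90.
Get s_k = R·t_k = k*(-k**2 - 10*k - 31)/(6*(k**3 + 10*k**2 + 31*k + 30)) with R(k) = B(k−1)f(k)/C(k) = k*(k + 4)*(k + 6)*(k**2 + 10*k + 31)/(30*(3*k + 14)).
s_(k+1) − s_k = 5*(-3*k - 14)/(k**5 + 20*k**4 + 155*k**3 + 580*k**2 + 1044*k + 720) = t_k.
Σ_(k=2)^(6) t_k = s_(7) − s_(2) = -35/216 − (-11/84) = -47/1512.

Σ = -47/1512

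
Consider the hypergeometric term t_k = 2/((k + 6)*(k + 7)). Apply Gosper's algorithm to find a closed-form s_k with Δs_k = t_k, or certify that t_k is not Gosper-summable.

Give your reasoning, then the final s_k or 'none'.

The ratio is (k + 6)/(k + 8).
So A=k + 6 and B=k + 8, with C=1.
Key eq: (k + 6)·f(k+1) = (k + 7)·f(k) + (1).
Degrees (1,1,0) ⇒ d ≤ 1.
A polynomial solution: f(k) = k/6.
So s_k = (B(k−1)f/C)·t_k = (k*(k + 7)/6)·t_k = k/(3*(k + 6)).
Check: Δs_k = 2/(k**2 + 13*k + 42). ✓

s_k = k/(3*(k + 6))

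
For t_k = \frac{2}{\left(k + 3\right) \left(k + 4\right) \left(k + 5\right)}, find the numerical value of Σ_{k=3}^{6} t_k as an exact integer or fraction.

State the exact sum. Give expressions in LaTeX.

Step 1: r(k) = (k + 3)/(k + 6).
Gosper form: A/B · C(k+1)/C(k) with A=k + 3, B=k + 6, C=1.
Need (k + 3)·f(k+1) − (k + 5)·f(k) = 1.
Bound: deg f ≤ 2.
Coefficient equations give f(k) = k*(k + 7)/24.
So s_k = (B(k−1)f/C)·t_k = (k*(k + 5)*(k + 7)/24)·t_k = k*(k + 7)/(12*(k + 3)*(k + 4)).
Verify: 2/(k**3 + 12*k**2 + 47*k + 60) matches t_k.
Σ_(k=3)^(6) t_k = s_(7) − s_(3) = 49/660 − (5/84) = 17/1155.

Σ = 17/1155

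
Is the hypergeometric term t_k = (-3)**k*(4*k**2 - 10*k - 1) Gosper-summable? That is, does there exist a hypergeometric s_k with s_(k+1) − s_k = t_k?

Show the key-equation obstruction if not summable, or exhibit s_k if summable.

Step 1: r(k) = 3*(-4*k**2 + 2*k + 7)/(4*k**2 - 10*k - 1).
Factor: A=-3; B=1; C=k**2 - 5*k/2 - 1/4.
Need (-3)·f(k+1) − (1)·f(k) = k**2 - 5*k/2 - 1/4.
d = 2 from the (0,0,2) case.
A polynomial solution: f(k) = -(k**2 - 4*k + 2)/4.
So s_k = (B(k−1)f/C)·t_k = (-(k**2 - 4*k + 2)/(4*k**2 - 10*k - 1))·t_k = (-3)**k*(-k**2 + 4*k - 2).
Check: Δs_k = (-3)**k*(4*k**2 - 10*k - 1). ✓

Yes. s_k = (-3)**k*(-k**2 + 4*k - 2).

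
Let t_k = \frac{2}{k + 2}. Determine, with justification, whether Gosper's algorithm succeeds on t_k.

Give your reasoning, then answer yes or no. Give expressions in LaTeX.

Compute t_(k+1)/t_k: get (k + 2)/(k + 3).
Factor: A=k + 2; B=k + 3; C=1.
Solve (k + 2)·f(k+1) − (k + 2)·f(k) = 1.
deg f ≤ 0 (via 1,1,0).
Write f(k) = c0. Then LHS − RHS = -1, requiring -1 = 0: contradictory. No certificate.

No. Not Gosper-summable.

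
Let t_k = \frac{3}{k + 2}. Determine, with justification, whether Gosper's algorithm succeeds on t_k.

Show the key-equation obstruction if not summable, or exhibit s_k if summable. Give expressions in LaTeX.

No; the coefficient equations for f are inconsistent.

The ratio is (k + 2)/(k + 3).
Normal form (A,B,C) = (k + 2, k + 3, 1).
Set up (k + 2)·f(k+1) − (k + 2)·f(k) − (1) = 0.
From deg A=1, deg B=1, deg C=0: d=0.
Write f(k) = c0. Then LHS − RHS = -1, requiring -1 = 0: contradictory. No certificate.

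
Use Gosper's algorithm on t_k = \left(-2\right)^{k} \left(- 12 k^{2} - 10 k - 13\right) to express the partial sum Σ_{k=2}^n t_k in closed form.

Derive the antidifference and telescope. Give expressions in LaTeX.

S(n) = - 8 \left(-2\right)^{n} n^{2} - 12 \left(-2\right)^{n} n - 10 \left(-2\right)^{n} - 60

The ratio is 2*(-12*k**2 - 34*k - 35)/(12*k**2 + 10*k + 13).
Normal form (A,B,C) = (-2, 1, k**2 + 5*k/6 + 13/12).
Need (-2)·f(k+1) − (1)·f(k) = k**2 + 5*k/6 + 13/12.
d = 2 from the (0,0,2) case.
Solving with deg f ≤ 2: f(k) = -(4*k**2 - 2*k + 3)/12.
Get s_k = R·t_k = (-2)**k*(4*k**2 - 2*k + 3) with R(k) = B(k−1)f(k)/C(k) = -(4*k**2 - 2*k + 3)/(12*k**2 + 10*k + 13).
Verify: (-2)**k*(-12*k**2 - 10*k - 13) matches t_k.
Telescope: S(n) = s_(n+1) − s_(2) = (-2)**(n + 1)*(4*n**2 + 6*n + 5) − (60) = -8*(-2)**n*n**2 - 12*(-2)**n*n - 10*(-2)**n - 60.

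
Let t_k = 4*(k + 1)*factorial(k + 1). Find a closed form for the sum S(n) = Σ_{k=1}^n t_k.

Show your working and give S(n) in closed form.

The ratio is (k + 2)**2/(k + 1).
Factor: A=k + 2; B=1; C=k + 1.
Need (k + 2)·f(k+1) − (1)·f(k) = k + 1.
Degrees (1,0,1) ⇒ d ≤ 0.
Solve for f: f(k) = 1 (degree 0 ≤ 0).
R(k) = B(k−1)·f(k)/C(k) = 1/(k + 1); s_k = R·t_k = 4*factorial(k + 1).
Verify: 4*(k + 1)*factorial(k + 1) matches t_k.
Telescope: S(n) = s_(n+1) − s_(1) = 4*factorial(n + 2) − (8) = 4*factorial(n + 2) - 8.

S(n) = 4*factorial(n + 2) - 8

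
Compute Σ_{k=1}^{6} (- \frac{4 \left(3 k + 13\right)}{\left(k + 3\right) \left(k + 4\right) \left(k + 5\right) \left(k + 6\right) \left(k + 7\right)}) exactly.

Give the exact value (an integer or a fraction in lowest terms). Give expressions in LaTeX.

Σ = -29/1365

Compute t_(k+1)/t_k: get (k + 3)*(3*k + 16)/((k + 8)*(3*k + 13)).
Gosper form: A/B · C(k+1)/C(k) with A=k + 3, B=k + 8, C=k + 13/3.
f must satisfy (k + 3)·f(k+1) − (k + 7)·f(k) = k + 13/3.
Bound: deg f ≤ 4.
A polynomial solution: f(k) = k*(k + 4)*(k**2 + 14*k + 63)/270.
Certificate R = B(k−1)f/C = k*(k + 4)*(k + 7)*(k**2 + 14*k + 63)/(90*(3*k + 13)) gives s_k = 2*k*(-k**2 - 14*k - 63)/(45*(k**3 + 14*k**2 + 63*k + 90)).
Δs = 4*(-3*k - 13)/(k**5 + 25*k**4 + 245*k**3 + 1175*k**2 + 2754*k + 2520), as required.
Σ_(k=1)^(6) t_k = s_(7) − s_(1) = -49/1170 − (-13/630) = -29/1365.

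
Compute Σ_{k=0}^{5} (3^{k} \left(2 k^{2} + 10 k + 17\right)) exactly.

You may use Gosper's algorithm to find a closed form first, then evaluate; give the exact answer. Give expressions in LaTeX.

Σ = 37904

t_(k+1)/t_k = 3*(2*k**2 + 14*k + 29)/(2*k**2 + 10*k + 17).
Normal form (A,B,C) = (3, 1, k**2 + 5*k + 17/2).
Set up (3)·f(k+1) − (1)·f(k) − (k**2 + 5*k + 17/2) = 0.
d = 2 from the (0,0,2) case.
Solve for f: f(k) = (k**2 + 2*k + 4)/2 (degree 2 ≤ 2).
Get s_k = R·t_k = 3**k*(k**2 + 2*k + 4) with R(k) = B(k−1)f(k)/C(k) = (k**2 + 2*k + 4)/(2*k**2 + 10*k + 17).
Δs = 3**k*(2*k**2 + 10*k + 17), as required.
Sum = s_(6) − s_(0); s_(6) = 37908, s_(0) = 4 ⇒ 37904.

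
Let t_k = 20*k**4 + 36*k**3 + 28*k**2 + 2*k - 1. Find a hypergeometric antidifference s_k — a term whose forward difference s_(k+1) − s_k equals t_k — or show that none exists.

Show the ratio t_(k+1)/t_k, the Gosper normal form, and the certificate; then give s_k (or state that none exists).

r(k) = (20*k**4 + 116*k**3 + 256*k**2 + 246*k + 85)/(20*k**4 + 36*k**3 + 28*k**2 + 2*k - 1) after simplifying.
Take A(k)=1, B(k)=1, C(k)=k**4 + 9*k**3/5 + 7*k**2/5 + k/10 - 1/20.
Key eq: (1)·f(k+1) = (1)·f(k) + (k**4 + 9*k**3/5 + 7*k**2/5 + k/10 - 1/20).
From deg A=0, deg B=0, deg C=4: d=5.
Solve for f: f(k) = k*(4*k**4 - k**3 - 2*k**2 - 4*k + 2)/20 (degree 5 ≤ 5).
Get s_k = R·t_k = k*(4*k**4 - k**3 - 2*k**2 - 4*k + 2) with R(k) = B(k−1)f(k)/C(k) = k*(4*k**4 - k**3 - 2*k**2 - 4*k + 2)/(20*k**4 + 36*k**3 + 28*k**2 + 2*k - 1).
Check: Δs_k = 20*k**4 + 36*k**3 + 28*k**2 + 2*k - 1. ✓

s_k = k*(4*k**4 - k**3 - 2*k**2 - 4*k + 2)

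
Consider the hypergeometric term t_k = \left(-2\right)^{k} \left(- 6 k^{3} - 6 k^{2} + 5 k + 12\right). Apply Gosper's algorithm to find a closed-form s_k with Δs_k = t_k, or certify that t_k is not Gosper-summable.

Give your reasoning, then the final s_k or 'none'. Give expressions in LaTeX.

s_k = \left(-2\right)^{k} \left(2 k^{3} - 2 k^{2} - 3 k - 2\right)

The ratio is 2*(-6*k**3 - 24*k**2 - 25*k + 5)/(6*k**3 + 6*k**2 - 5*k - 12).
Take A(k)=-2, B(k)=1, C(k)=k**3 + k**2 - 5*k/6 - 2.
Solve (-2)·f(k+1) − (1)·f(k) = k**3 + k**2 - 5*k/6 - 2.
Degrees (0,0,3) ⇒ d ≤ 3.
Solve for f: f(k) = -(k - 2)*(2*k**2 + 2*k + 1)/6 (degree 3 ≤ 3).
R(k) = B(k−1)·f(k)/C(k) = -(k - 2)*(2*k**2 + 2*k + 1)/(6*k**3 + 6*k**2 - 5*k - 12); s_k = R·t_k = (-2)**k*(2*k**3 - 2*k**2 - 3*k - 2).
Δs = (-2)**k*(-6*k**3 - 6*k**2 + 5*k + 12), as required.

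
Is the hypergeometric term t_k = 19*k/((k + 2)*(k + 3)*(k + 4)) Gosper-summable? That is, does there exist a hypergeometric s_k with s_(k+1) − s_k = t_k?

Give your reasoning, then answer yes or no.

Step 1: r(k) = (k + 1)*(k + 2)/(k*(k + 5)).
A = k + 2, B = k + 5, C = k.
Solve (k + 2)·f(k+1) − (k + 4)·f(k) = k.
d = 2 from the (1,1,1) case.
Coefficient equations give f(k) = k*(k - 1)/6.
So s_k = (B(k−1)f/C)·t_k = ((k - 1)*(k + 4)/6)·t_k = 19*k*(k - 1)/(6*(k + 2)*(k + 3)).
Verify: 19*k/(k**3 + 9*k**2 + 26*k + 24) matches t_k.

Yes. s_k = 19*k*(k - 1)/(6*(k + 2)*(k + 3)).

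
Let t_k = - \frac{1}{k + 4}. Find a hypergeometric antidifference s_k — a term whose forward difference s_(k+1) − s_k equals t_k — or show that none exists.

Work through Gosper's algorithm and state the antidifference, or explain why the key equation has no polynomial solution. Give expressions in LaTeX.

Compute t_(k+1)/t_k: get (k + 4)/(k + 5).
Factor: A=k + 4; B=k + 5; C=1.
Key eq: (k + 4)·f(k+1) = (k + 4)·f(k) + (1).
d = 0 from the (1,1,0) case.
Write f(k) = c0. Then LHS − RHS = -1, requiring -1 = 0: contradictory. No certificate.

none (Gosper's algorithm certifies no s_k)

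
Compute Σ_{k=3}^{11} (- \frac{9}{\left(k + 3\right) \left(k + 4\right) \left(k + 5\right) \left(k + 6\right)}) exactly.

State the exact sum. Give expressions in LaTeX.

Σ = -39/4760

t_(k+1)/t_k = (k + 3)/(k + 7).
So A=k + 3 and B=k + 7, with C=1.
Set up (k + 3)·f(k+1) − (k + 6)·f(k) − (1) = 0.
From deg A=1, deg B=1, deg C=0: d=3.
Match coefficients ⇒ f(k) = k*(k**2 + 12*k + 47)/180.
Then R = B(k−1)f/C = k*(k + 6)*(k**2 + 12*k + 47)/180, so s_k = R(k)·t_k = k*(-k**2 - 12*k - 47)/(20*(k + 3)*(k + 4)*(k + 5)).
Check: Δs_k = -9/(k**4 + 18*k**3 + 119*k**2 + 342*k + 360). ✓
Telescoping: Σ = s_(12) − s_(3) = -67/1360 − (-23/560) = -39/4760.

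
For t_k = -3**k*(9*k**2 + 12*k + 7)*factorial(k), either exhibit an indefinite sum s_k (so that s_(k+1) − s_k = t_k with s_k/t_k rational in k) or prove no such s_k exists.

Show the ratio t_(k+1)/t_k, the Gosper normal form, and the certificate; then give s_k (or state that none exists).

Ratio r(k) = 3*(9*k**3 + 39*k**2 + 58*k + 28)/(9*k**2 + 12*k + 7).
So A=3*k + 3 and B=1, with C=k**2 + 4*k/3 + 7/9.
Set up (3*k + 3)·f(k+1) − (1)·f(k) − (k**2 + 4*k/3 + 7/9) = 0.
Bound: deg f ≤ 1.
Match coefficients ⇒ f(k) = (3*k - 1)/9.
Certificate R = B(k−1)f/C = (3*k - 1)/(9*k**2 + 12*k + 7) gives s_k = -3**k*(3*k - 1)*factorial(k).
Verify: -3**k*(9*k**2 + 12*k + 7)*factorial(k) matches t_k.

s_k = -3**k*(3*k - 1)*factorial(k)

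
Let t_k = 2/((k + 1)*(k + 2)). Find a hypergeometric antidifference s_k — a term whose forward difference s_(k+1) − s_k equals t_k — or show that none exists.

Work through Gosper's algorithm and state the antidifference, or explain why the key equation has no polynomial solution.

s_k = 2*k/(k + 1)

Compute t_(k+1)/t_k: get (k + 1)/(k + 3).
Normal form (A,B,C) = (k + 1, k + 3, 1).
Need (k + 1)·f(k+1) − (k + 2)·f(k) = 1.
Bound: deg f ≤ 1.
A polynomial solution: f(k) = k.
So s_k = (B(k−1)f/C)·t_k = (k*(k + 2))·t_k = 2*k/(k + 1).
Δs = 2/(k**2 + 3*k + 2), as required.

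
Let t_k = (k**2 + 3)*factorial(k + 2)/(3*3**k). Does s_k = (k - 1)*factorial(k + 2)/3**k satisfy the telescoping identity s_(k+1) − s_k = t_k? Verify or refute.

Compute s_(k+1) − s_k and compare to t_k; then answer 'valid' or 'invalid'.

valid; difference matches t_k

s_(k+1) = k*factorial(k + 3)/(3*3**k)
s_(k+1) − s_k = (k**2 + 3)*factorial(k + 2)/(3*3**k)
(s_(k+1) − s_k) − t_k = 0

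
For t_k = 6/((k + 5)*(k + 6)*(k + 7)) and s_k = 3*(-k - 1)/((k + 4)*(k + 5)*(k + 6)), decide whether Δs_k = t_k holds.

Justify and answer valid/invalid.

s_(k+1) = 3*(-k - 2)/((k + 5)*(k + 6)*(k + 7))
s_(k+1) − s_k = 3*(2*k - 1)/(k**4 + 22*k**3 + 179*k**2 + 638*k + 840)
(s_(k+1) − s_k) − t_k = -27/(k**4 + 22*k**3 + 179*k**2 + 638*k + 840)

Invalid: residual -27/(k**4 + 22*k**3 + 179*k**2 + 638*k + 840) ≠ 0.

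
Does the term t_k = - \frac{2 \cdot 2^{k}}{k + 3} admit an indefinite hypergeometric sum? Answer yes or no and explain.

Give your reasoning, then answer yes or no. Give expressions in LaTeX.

No — t_k has no hypergeometric antidifference.

Step 1: r(k) = 2*(k + 3)/(k + 4).
A = 2*k + 6, B = k + 4, C = 1.
f must satisfy (2*k + 6)·f(k+1) − (k + 3)·f(k) = 1.
d = -1 from the (1,1,0) case.
deg f ≤ -1 is impossible — no certificate.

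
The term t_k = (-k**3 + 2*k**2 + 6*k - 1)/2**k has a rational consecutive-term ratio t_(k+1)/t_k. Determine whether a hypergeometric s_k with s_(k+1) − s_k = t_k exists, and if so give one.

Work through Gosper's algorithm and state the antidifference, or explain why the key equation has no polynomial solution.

s_k = 2**(1 - k)*(k**3 + k**2 - k + 2)

The ratio is (k**3 + k**2 - 7*k - 6)/(2*(k**3 - 2*k**2 - 6*k + 1)).
Normal form (A,B,C) = (1/2, 1, k**3 - 2*k**2 - 6*k + 1).
f must satisfy (1/2)·f(k+1) − (1)·f(k) = k**3 - 2*k**2 - 6*k + 1.
Bound: deg f ≤ 3.
Solve for f: f(k) = -2*(k + 2)*(k**2 - k + 1) (degree 3 ≤ 3).
R(k) = B(k−1)·f(k)/C(k) = -2*(k + 2)*(k**2 - k + 1)/(k**3 - 2*k**2 - 6*k + 1); s_k = R·t_k = 2**(1 - k)*(k**3 + k**2 - k + 2).
s_(k+1) − s_k = (-k**3 + 2*k**2 + 6*k - 1)/2**k = t_k.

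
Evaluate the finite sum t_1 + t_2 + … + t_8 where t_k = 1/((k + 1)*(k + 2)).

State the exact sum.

t_(k+1)/t_k = (k + 1)/(k + 3).
So A=k + 1 and B=k + 3, with C=1.
f must satisfy (k + 1)·f(k+1) − (k + 2)·f(k) = 1.
From deg A=1, deg B=1, deg C=0: d=1.
Solve for f: f(k) = k (degree 1 ≤ 1).
Get s_k = R·t_k = k/(k + 1) with R(k) = B(k−1)f(k)/C(k) = k*(k + 2).
Check: Δs_k = 1/(k**2 + 3*k + 2). ✓
Sum = s_(9) − s_(1); s_(9) = 9/10, s_(1) = 1/2 ⇒ 2/5.

Σ = 2/5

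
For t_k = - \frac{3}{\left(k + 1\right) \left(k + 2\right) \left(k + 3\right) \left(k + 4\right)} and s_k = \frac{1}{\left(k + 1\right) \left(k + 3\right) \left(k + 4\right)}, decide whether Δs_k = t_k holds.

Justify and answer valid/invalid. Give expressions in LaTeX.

s_(k+1) = 1/((k + 2)*(k + 4)*(k + 5))
s_(k+1) − s_k = ((k + 1)*(k + 3) - (k + 2)*(k + 5))/((k + 1)*(k + 2)*(k + 3)*(k + 4)*(k + 5))
(s_(k+1) − s_k) − t_k = 8/(k**5 + 15*k**4 + 85*k**3 + 225*k**2 + 274*k + 120)

Invalid: residual \frac{8}{k^{5} + 15 k^{4} + 85 k^{3} + 225 k^{2} + 274 k + 120} ≠ 0.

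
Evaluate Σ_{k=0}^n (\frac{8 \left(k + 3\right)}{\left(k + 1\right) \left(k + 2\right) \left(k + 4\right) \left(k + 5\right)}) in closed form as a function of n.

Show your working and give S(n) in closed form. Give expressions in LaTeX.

Ratio r(k) = (k + 1)*(k + 4)**2/((k + 3)**2*(k + 6)).
Factor: A=k + 1; B=k + 6; C=k**2 + 6*k + 9.
f must satisfy (k + 1)·f(k+1) − (k + 5)·f(k) = k**2 + 6*k + 9.
From deg A=1, deg B=1, deg C=2: d=4.
Match coefficients ⇒ f(k) = k*(k + 2)*(k + 3)*(k + 5)/8.
Get s_k = R·t_k = k*(k + 5)/(k**2 + 5*k + 4) with R(k) = B(k−1)f(k)/C(k) = k*(k + 2)*(k + 5)**2/(8*(k + 3)).
Check: Δs_k = 8*(k + 3)/(k**4 + 12*k**3 + 49*k**2 + 78*k + 40). ✓
Σ_(k=0)^n t_k = s_(n+1) − s_(0) = ((n**2 + 7*n + 6)/(n**2 + 7*n + 10)) − (0), i.e. (n**2 + 7*n + 6)/(n**2 + 7*n + 10).

S(n) = \frac{n^{2} + 7 n + 6}{n^{2} + 7 n + 10}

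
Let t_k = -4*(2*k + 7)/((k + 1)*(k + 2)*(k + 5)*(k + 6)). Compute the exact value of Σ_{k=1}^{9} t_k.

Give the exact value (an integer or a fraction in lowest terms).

Step 1: r(k) = (k + 1)*(k + 5)*(2*k + 9)/((k + 3)*(k + 7)*(2*k + 7)).
A = k + 1, B = k + 7, C = k**3 + 21*k**2/2 + 73*k/2 + 42.
Solve (k + 1)·f(k+1) − (k + 6)·f(k) = k**3 + 21*k**2/2 + 73*k/2 + 42.
d = 5 from the (1,1,3) case.
Solving with deg f ≤ 5: f(k) = k*(k + 2)*(k + 3)*(k + 4)*(k + 6)/10.
So s_k = (B(k−1)f/C)·t_k = (k*(k + 2)*(k + 6)**2/(5*(2*k + 7)))·t_k = 4*k*(-k - 6)/(5*(k**2 + 6*k + 5)).
s_(k+1) − s_k = 4*(-2*k - 7)/(k**4 + 14*k**3 + 65*k**2 + 112*k + 60) = t_k.
Telescoping: Σ = s_(10) − s_(1) = -128/165 − (-7/15) = -17/55.

Σ = -17/55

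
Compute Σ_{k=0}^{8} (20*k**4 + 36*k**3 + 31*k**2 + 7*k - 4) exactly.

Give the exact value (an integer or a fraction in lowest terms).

Ratio r(k) = (20*k**4 + 116*k**3 + 259*k**2 + 257*k + 90)/(20*k**4 + 36*k**3 + 31*k**2 + 7*k - 4).
Factor: A=1; B=1; C=k**4 + 9*k**3/5 + 31*k**2/20 + 7*k/20 - 1/5.
f must satisfy (1)·f(k+1) − (1)·f(k) = k**4 + 9*k**3/5 + 31*k**2/20 + 7*k/20 - 1/5.
d = 5 from the (0,0,4) case.
Solve for f: f(k) = k*(4*k**4 - k**3 - k**2 - 3*k - 3)/20 (degree 5 ≤ 5).
R(k) = B(k−1)·f(k)/C(k) = k*(4*k**4 - k**3 - k**2 - 3*k - 3)/((5*k + 4)*(4*k**3 + 4*k**2 + 3*k - 1)); s_k = R·t_k = k*(4*k**4 - k**3 - k**2 - 3*k - 3).
Verify: 20*k**4 + 36*k**3 + 31*k**2 + 7*k - 4 matches t_k.
Σ_(k=0)^(8) t_k = s_(9) − s_(0) = 228636 − (0) = 228636.

Σ = 228636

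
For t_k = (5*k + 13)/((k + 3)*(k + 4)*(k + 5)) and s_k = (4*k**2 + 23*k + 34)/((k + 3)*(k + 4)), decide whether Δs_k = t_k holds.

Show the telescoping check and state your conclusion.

s_(k+1) = (23*k + 4*(k + 1)**2 + 57)/((k + 4)*(k + 5))
s_(k+1) − s_k = (5*k + 13)/(k**3 + 12*k**2 + 47*k + 60)
(s_(k+1) − s_k) − t_k = 0

valid; difference matches t_k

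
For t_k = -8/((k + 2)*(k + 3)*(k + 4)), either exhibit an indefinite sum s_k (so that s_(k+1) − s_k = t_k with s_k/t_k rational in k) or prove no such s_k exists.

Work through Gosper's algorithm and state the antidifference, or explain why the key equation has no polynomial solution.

t_(k+1)/t_k = (k + 2)/(k + 5).
A = k + 2, B = k + 5, C = 1.
Set up (k + 2)·f(k+1) − (k + 4)·f(k) − (1) = 0.
d = 2 from the (1,1,0) case.
Solving with deg f ≤ 2: f(k) = k*(k + 5)/12.
Get s_k = R·t_k = 2*k*(-k - 5)/(3*(k + 2)*(k + 3)) with R(k) = B(k−1)f(k)/C(k) = k*(k + 4)*(k + 5)/12.
s_(k+1) − s_k = -8/(k**3 + 9*k**2 + 26*k + 24) = t_k.

s_k = 2*k*(-k - 5)/(3*(k + 2)*(k + 3))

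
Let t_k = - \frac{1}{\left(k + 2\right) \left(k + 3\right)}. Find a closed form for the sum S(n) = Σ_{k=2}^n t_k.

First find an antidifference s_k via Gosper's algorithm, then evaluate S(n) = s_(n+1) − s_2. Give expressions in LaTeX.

S(n) = \frac{1 - n}{4 \left(n + 3\right)}

Ratio r(k) = (k + 2)/(k + 4).
A = k + 2, B = k + 4, C = 1.
Need (k + 2)·f(k+1) − (k + 3)·f(k) = 1.
Bound: deg f ≤ 1.
Solving with deg f ≤ 1: f(k) = k/2.
Certificate R = B(k−1)f/C = k*(k + 3)/2 gives s_k = -k/(2*k + 4).
Check: Δs_k = -1/(k**2 + 5*k + 6). ✓
Evaluate: s_(n+1) = (-n - 1)/(2*(n + 3)); subtract s_(2) = -1/4 ⇒ S(n) = (1 - n)/(4*(n + 3)).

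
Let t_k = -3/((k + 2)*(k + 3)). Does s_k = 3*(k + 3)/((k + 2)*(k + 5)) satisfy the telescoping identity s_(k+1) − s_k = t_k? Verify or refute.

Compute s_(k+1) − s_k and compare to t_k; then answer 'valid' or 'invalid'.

s_(k+1) = 3*(k + 4)/((k + 3)*(k + 6))
s_(k+1) − s_k = 3*(-k**2 - 7*k - 14)/(k**4 + 16*k**3 + 91*k**2 + 216*k + 180)
(s_(k+1) − s_k) − t_k = 12*(k + 4)/(k**4 + 16*k**3 + 91*k**2 + 216*k + 180)

Invalid: residual 12*(k + 4)/(k**4 + 16*k**3 + 91*k**2 + 216*k + 180) ≠ 0.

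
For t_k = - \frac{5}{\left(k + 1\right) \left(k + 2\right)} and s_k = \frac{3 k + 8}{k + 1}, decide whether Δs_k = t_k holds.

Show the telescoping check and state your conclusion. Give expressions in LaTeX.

Valid — Δs_k = t_k.

s_(k+1) = (3*k + 11)/(k + 2)
s_(k+1) − s_k = -5/(k**2 + 3*k + 2)
(s_(k+1) − s_k) − t_k = 0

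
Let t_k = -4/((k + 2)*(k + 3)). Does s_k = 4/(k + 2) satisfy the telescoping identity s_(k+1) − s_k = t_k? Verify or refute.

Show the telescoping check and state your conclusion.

Valid — Δs_k = t_k.

s_(k+1) = 4/(k + 3)
s_(k+1) − s_k = -4/((k + 2)*(k + 3))
(s_(k+1) − s_k) − t_k = 0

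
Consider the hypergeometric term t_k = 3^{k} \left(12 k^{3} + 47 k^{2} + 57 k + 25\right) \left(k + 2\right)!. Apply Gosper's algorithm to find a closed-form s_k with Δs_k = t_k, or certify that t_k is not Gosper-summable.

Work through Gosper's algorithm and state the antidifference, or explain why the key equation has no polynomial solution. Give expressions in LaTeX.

t_(k+1)/t_k = 3*(12*k**4 + 119*k**3 + 436*k**2 + 702*k + 423)/(12*k**3 + 47*k**2 + 57*k + 25).
Gosper form: A/B · C(k+1)/C(k) with A=3*k + 9, B=1, C=k**3 + 47*k**2/12 + 19*k/4 + 25/12.
Need (3*k + 9)·f(k+1) − (1)·f(k) = k**3 + 47*k**2/12 + 19*k/4 + 25/12.
Degrees (1,0,3) ⇒ d ≤ 2.
A polynomial solution: f(k) = (4*k**2 - 3*k + 2)/12.
Then R = B(k−1)f/C = (4*k**2 - 3*k + 2)/(12*k**3 + 47*k**2 + 57*k + 25), so s_k = R(k)·t_k = 3**k*(4*k**2 - 3*k + 2)*factorial(k + 2).
Verify: 3**k*(12*k**3 + 47*k**2 + 57*k + 25)*factorial(k + 2) matches t_k.

s_k = 3^{k} \left(4 k^{2} - 3 k + 2\right) \left(k + 2\right)!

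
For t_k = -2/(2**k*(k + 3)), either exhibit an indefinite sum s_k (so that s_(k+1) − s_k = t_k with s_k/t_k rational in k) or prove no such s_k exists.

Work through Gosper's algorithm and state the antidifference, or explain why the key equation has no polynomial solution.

not Gosper-summable; s_k does not exist

r(k) = (k + 3)/(2*(k + 4)) after simplifying.
Normal form (A,B,C) = (k/2 + 3/2, k + 4, 1).
Key eq: (k/2 + 3/2)·f(k+1) = (k + 3)·f(k) + (1).
From deg A=1, deg B=1, deg C=0: d=-1.
deg f ≤ -1 is impossible — no certificate.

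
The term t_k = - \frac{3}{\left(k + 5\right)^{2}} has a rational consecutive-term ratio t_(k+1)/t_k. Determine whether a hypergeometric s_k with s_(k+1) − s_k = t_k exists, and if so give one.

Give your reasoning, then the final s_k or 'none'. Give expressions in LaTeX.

none (Gosper's algorithm certifies no s_k)

The ratio is (k + 5)**2/(k + 6)**2.
Gosper form: A/B · C(k+1)/C(k) with A=k**2 + 10*k + 25, B=k**2 + 12*k + 36, C=1.
Set up (k**2 + 10*k + 25)·f(k+1) − (k**2 + 10*k + 25)·f(k) − (1) = 0.
From deg A=2, deg B=2, deg C=0: d=0.
f = c0 ⇒ A·f(k+1) − B(k−1)·f(k) − C = -1. The system {-1 = 0} is inconsistent; no antidifference.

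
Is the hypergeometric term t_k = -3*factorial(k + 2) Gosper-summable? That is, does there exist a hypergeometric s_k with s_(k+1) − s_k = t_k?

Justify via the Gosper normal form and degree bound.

Compute t_(k+1)/t_k: get k + 3.
Gosper form: A/B · C(k+1)/C(k) with A=k + 3, B=1, C=1.
Set up (k + 3)·f(k+1) − (1)·f(k) − (1) = 0.
From deg A=1, deg B=0, deg C=0: d=-1.
deg f ≤ -1 is impossible — no certificate.

No. Not Gosper-summable.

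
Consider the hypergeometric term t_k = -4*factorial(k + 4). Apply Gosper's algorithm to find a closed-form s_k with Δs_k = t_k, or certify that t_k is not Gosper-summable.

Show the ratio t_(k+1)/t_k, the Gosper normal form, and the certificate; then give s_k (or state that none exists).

none — t_k is not Gosper-summable

Compute t_(k+1)/t_k: get k + 5.
Gosper form: A/B · C(k+1)/C(k) with A=k + 5, B=1, C=1.
Solve (k + 5)·f(k+1) − (1)·f(k) = 1.
From deg A=1, deg B=0, deg C=0: d=-1.
deg f ≤ -1 is impossible — no certificate.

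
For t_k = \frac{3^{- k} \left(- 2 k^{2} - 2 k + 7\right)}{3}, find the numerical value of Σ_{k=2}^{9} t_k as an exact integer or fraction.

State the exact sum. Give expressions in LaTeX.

t_(k+1)/t_k = (2*k**2 + 6*k - 3)/(3*(2*k**2 + 2*k - 7)).
Factor: A=1/3; B=1; C=k**2 + k - 7/2.
Solve (1/3)·f(k+1) − (1)·f(k) = k**2 + k - 7/2.
deg f ≤ 2 (via 0,0,2).
Coefficient equations give f(k) = -3*(k**2 + 2*k - 2)/2.
R(k) = B(k−1)·f(k)/C(k) = -3*(k**2 + 2*k - 2)/(2*k**2 + 2*k - 7); s_k = R·t_k = (k**2 + 2*k - 2)/3**k.
Check: Δs_k = (-2*k**2 - 2*k + 7)/(3*3**k). ✓
Sum = s_(10) − s_(2); s_(10) = 118/59049, s_(2) = 2/3 ⇒ -39248/59049.

Σ = -39248/59049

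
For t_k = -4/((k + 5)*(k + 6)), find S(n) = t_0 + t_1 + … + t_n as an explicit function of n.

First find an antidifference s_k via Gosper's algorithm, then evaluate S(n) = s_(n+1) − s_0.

S(n) = 4*(-n - 1)/(5*(n + 6))

Ratio r(k) = (k + 5)/(k + 7).
Factor: A=k + 5; B=k + 7; C=1.
Need (k + 5)·f(k+1) − (k + 6)·f(k) = 1.
Degrees (1,1,0) ⇒ d ≤ 1.
Solving with deg f ≤ 1: f(k) = k/5.
R(k) = B(k−1)·f(k)/C(k) = k*(k + 6)/5; s_k = R·t_k = -4*k/(5*k + 25).
Verify: -4/(k**2 + 11*k + 30) matches t_k.
s_(n+1) = 4*(-n - 1)/(5*(n + 6)) and s_(0) = 0, so S(n) = 4*(-n - 1)/(5*(n + 6)).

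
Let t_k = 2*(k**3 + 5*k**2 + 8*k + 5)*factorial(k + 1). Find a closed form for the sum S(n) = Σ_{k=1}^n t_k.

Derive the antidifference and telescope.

S(n) = 2*n**4*factorial(n) + 14*n**3*factorial(n) + 32*n**2*factorial(n) + 28*n*factorial(n) + 8*factorial(n) - 8

Compute t_(k+1)/t_k: get (k**4 + 10*k**3 + 37*k**2 + 61*k + 38)/(k**3 + 5*k**2 + 8*k + 5).
Take A(k)=k + 2, B(k)=1, C(k)=k**3 + 5*k**2 + 8*k + 5.
f must satisfy (k + 2)·f(k+1) − (1)·f(k) = k**3 + 5*k**2 + 8*k + 5.
From deg A=1, deg B=0, deg C=3: d=2.
A polynomial solution: f(k) = k**2 + 2*k - 1.
R(k) = B(k−1)·f(k)/C(k) = (k**2 + 2*k - 1)/(k**3 + 5*k**2 + 8*k + 5); s_k = R·t_k = 2*(k**2 + 2*k - 1)*factorial(k + 1).
s_(k+1) − s_k = 2*(k**3 + 5*k**2 + 8*k + 5)*factorial(k + 1) = t_k.
Evaluate: s_(n+1) = 2*(n**2 + 4*n + 2)*factorial(n + 2); subtract s_(1) = 8 ⇒ S(n) = 2*n**4*factorial(n) + 14*n**3*factorial(n) + 32*n**2*factorial(n) + 28*n*factorial(n) + 8*factorial(n) - 8.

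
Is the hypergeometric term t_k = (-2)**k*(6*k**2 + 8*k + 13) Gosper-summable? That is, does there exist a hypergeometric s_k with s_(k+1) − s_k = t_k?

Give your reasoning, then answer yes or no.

Yes. s_k = (-2)**k*(-2*k**2 - 3).

Step 1: r(k) = 2*(-6*k**2 - 20*k - 27)/(6*k**2 + 8*k + 13).
A = -2, B = 1, C = k**2 + 4*k/3 + 13/6.
Key eq: (-2)·f(k+1) = (1)·f(k) + (k**2 + 4*k/3 + 13/6).
Bound: deg f ≤ 2.
A polynomial solution: f(k) = -(2*k**2 + 3)/6.
Certificate R = B(k−1)f/C = -(2*k**2 + 3)/(6*k**2 + 8*k + 13) gives s_k = (-2)**k*(-2*k**2 - 3).
Verify: (-2)**k*(6*k**2 + 8*k + 13) matches t_k.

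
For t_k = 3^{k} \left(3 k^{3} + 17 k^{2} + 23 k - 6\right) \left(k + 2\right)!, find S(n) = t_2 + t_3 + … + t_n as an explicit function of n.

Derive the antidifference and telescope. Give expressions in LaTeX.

S(n) = 3 \cdot 3^{n} n^{2} \left(n + 3\right)! + 9 \cdot 3^{n} n \left(n + 3\right)! - 3 \cdot 3^{n} \left(n + 3\right)! - 648

Ratio r(k) = 3*(3*k**4 + 35*k**3 + 144*k**2 + 235*k + 111)/(3*k**3 + 17*k**2 + 23*k - 6).
Take A(k)=3*k + 9, B(k)=1, C(k)=k**3 + 17*k**2/3 + 23*k/3 - 2.
Solve (3*k + 9)·f(k+1) − (1)·f(k) = k**3 + 17*k**2/3 + 23*k/3 - 2.
From deg A=1, deg B=0, deg C=3: d=2.
Match coefficients ⇒ f(k) = (k**2 + k - 3)/3.
R(k) = B(k−1)·f(k)/C(k) = (k**2 + k - 3)/(3*k**3 + 17*k**2 + 23*k - 6); s_k = R·t_k = 3**k*(k**2 + k - 3)*factorial(k + 2).
Verify: 3**k*(3*k**3 + 17*k**2 + 23*k - 6)*factorial(k + 2) matches t_k.
Evaluate: s_(n+1) = 3**(n + 1)*(n**2 + 3*n - 1)*factorial(n + 3); subtract s_(2) = 648 ⇒ S(n) = 3*3**n*n**2*factorial(n + 3) + 9*3**n*n*factorial(n + 3) - 3*3**n*factorial(n + 3) - 648.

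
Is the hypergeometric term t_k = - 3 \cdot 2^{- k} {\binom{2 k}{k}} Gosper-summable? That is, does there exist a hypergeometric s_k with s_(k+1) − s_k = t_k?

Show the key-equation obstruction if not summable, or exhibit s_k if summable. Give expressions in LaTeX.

Compute t_(k+1)/t_k: get (2*k + 1)/(k + 1).
Factor: A=2*k + 1; B=k + 1; C=1.
f must satisfy (2*k + 1)·f(k+1) − (k)·f(k) = 1.
Degrees (1,1,0) ⇒ d ≤ -1.
deg f ≤ -1 is impossible — no certificate.

No — t_k has no hypergeometric antidifference.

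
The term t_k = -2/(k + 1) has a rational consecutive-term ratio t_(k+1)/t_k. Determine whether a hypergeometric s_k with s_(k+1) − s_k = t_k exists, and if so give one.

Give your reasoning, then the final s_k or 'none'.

none (Gosper's algorithm certifies no s_k)

Step 1: r(k) = (k + 1)/(k + 2).
Factor: A=k + 1; B=k + 2; C=1.
Key eq: (k + 1)·f(k+1) = (k + 1)·f(k) + (1).
d = 0 from the (1,1,0) case.
Put f(k) = c0: A·f(k+1) − B(k−1)·f(k) − C = -1; need -1 = 0 — inconsistent ⇒ no f, not summable.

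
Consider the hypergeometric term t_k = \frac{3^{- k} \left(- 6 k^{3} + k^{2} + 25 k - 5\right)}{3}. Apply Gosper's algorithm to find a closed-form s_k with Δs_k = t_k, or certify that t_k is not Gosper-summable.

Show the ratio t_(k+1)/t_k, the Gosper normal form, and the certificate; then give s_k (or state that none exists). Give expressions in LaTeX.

The ratio is (6*k**3 + 17*k**2 - 9*k - 15)/(3*(6*k**3 - k**2 - 25*k + 5)).
So A=1/3 and B=1, with C=k**3 - k**2/6 - 25*k/6 + 5/6.
Key eq: (1/3)·f(k+1) = (1)·f(k) + (k**3 - k**2/6 - 25*k/6 + 5/6).
Bound: deg f ≤ 3.
Solving with deg f ≤ 3: f(k) = -(3*k**3 + 4*k**2 - 4*k + 4)/2.
Certificate R = B(k−1)f/C = -3*(3*k**3 + 4*k**2 - 4*k + 4)/(6*k**3 - k**2 - 25*k + 5) gives s_k = (3*k**3 + 4*k**2 - 4*k + 4)/3**k.
Verify: (-6*k**3 + k**2 + 25*k - 5)/(3*3**k) matches t_k.

s_k = 3^{- k} \left(3 k^{3} + 4 k^{2} - 4 k + 4\right)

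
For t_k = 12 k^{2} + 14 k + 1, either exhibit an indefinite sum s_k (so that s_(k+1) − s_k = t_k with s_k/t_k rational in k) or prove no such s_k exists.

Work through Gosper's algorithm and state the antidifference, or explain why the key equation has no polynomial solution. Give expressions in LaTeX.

Ratio r(k) = (12*k**2 + 38*k + 27)/(12*k**2 + 14*k + 1).
Factor: A=1; B=1; C=k**2 + 7*k/6 + 1/12.
Set up (1)·f(k+1) − (1)·f(k) − (k**2 + 7*k/6 + 1/12) = 0.
From deg A=0, deg B=0, deg C=2: d=3.
Match coefficients ⇒ f(k) = k*(4*k**2 + k - 4)/12.
So s_k = (B(k−1)f/C)·t_k = (k*(4*k**2 + k - 4)/(12*k**2 + 14*k + 1))·t_k = k*(4*k**2 + k - 4).
Check: Δs_k = 12*k**2 + 14*k + 1. ✓

s_k = k \left(4 k^{2} + k - 4\right)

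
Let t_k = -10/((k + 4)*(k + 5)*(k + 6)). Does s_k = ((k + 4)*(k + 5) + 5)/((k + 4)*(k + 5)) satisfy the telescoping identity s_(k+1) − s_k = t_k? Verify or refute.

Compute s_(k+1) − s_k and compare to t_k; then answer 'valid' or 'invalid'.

s_(k+1) = ((k + 5)*(k + 6) + 5)/((k + 5)*(k + 6))
s_(k+1) − s_k = -10/(k**3 + 15*k**2 + 74*k + 120)
(s_(k+1) − s_k) − t_k = 0

Valid: the claim telescopes to t_k.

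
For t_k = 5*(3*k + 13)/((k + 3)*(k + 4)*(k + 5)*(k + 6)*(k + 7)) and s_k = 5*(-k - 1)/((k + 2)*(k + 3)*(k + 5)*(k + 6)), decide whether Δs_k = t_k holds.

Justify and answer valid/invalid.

s_(k+1) = 5*(-k - 2)/((k + 3)*(k + 4)*(k + 6)*(k + 7))
s_(k+1) − s_k = 5*(3*k**2 + 15*k + 8)/(k**6 + 27*k**5 + 295*k**4 + 1665*k**3 + 5104*k**2 + 8028*k + 5040)
(s_(k+1) − s_k) − t_k = 10*(-2*k - 9)/(k**6 + 27*k**5 + 295*k**4 + 1665*k**3 + 5104*k**2 + 8028*k + 5040)

Invalid: residual 10*(-2*k - 9)/(k**6 + 27*k**5 + 295*k**4 + 1665*k**3 + 5104*k**2 + 8028*k + 5040) ≠ 0.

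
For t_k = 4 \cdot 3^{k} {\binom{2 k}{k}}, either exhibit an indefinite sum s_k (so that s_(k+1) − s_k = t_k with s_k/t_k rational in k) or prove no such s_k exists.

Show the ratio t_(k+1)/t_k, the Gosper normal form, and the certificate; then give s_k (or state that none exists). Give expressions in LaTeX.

t_(k+1)/t_k = 6*(2*k + 1)/(k + 1).
Gosper form: A/B · C(k+1)/C(k) with A=12*k + 6, B=k + 1, C=1.
Need (12*k + 6)·f(k+1) − (k)·f(k) = 1.
From deg A=1, deg B=1, deg C=0: d=-1.
deg f ≤ -1 is impossible — no certificate.

none (Gosper's algorithm certifies no s_k)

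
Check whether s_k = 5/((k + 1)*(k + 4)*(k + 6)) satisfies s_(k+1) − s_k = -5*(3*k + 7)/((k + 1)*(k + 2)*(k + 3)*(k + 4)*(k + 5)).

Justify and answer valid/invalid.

Invalid: residual 60*(k**2 + 8*k + 13)/(k**7 + 28*k**6 + 322*k**5 + 1960*k**4 + 6769*k**3 + 13132*k**2 + 13068*k + 5040) ≠ 0.

s_(k+1) = 5/((k + 2)*(k + 5)*(k + 7))
s_(k+1) − s_k = 5/((k + 2)*(k + 5)*(k + 7)) - 5/((k + 1)*(k + 4)*(k + 6))
(s_(k+1) − s_k) − t_k = 60*(k**2 + 8*k + 13)/(k**7 + 28*k**6 + 322*k**5 + 1960*k**4 + 6769*k**3 + 13132*k**2 + 13068*k + 5040)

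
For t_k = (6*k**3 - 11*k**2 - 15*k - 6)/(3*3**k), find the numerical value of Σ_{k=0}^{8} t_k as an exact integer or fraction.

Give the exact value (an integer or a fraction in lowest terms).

The ratio is (6*k**3 + 7*k**2 - 19*k - 26)/(3*(6*k**3 - 11*k**2 - 15*k - 6)).
Normal form (A,B,C) = (1/3, 1, k**3 - 11*k**2/6 - 5*k/2 - 1).
Set up (1/3)·f(k+1) − (1)·f(k) − (k**3 - 11*k**2/6 - 5*k/2 - 1) = 0.
Bound: deg f ≤ 3.
Solve for f: f(k) = -(3*k**3 - k**2 - 4*k - 4)/2 (degree 3 ≤ 3).
So s_k = (B(k−1)f/C)·t_k = (-3*(3*k**3 - k**2 - 4*k - 4)/(6*k**3 - 11*k**2 - 15*k - 6))·t_k = (-3*k**3 + k**2 + 4*k + 4)/3**k.
Verify: (6*k**3 - 11*k**2 - 15*k - 6)/(3*3**k) matches t_k.
Evaluate s at k=9 and k=0: -2066/19683 and 4; difference -80798/19683.

Σ = -80798/19683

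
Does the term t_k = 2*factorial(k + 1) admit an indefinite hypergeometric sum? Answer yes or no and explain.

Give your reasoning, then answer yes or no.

r(k) = k + 2 after simplifying.
A = k + 2, B = 1, C = 1.
Solve (k + 2)·f(k+1) − (1)·f(k) = 1.
d = -1 from the (1,0,0) case.
Negative degree bound (-1): no f exists, t_k not Gosper-summable.

No; the degree bound rules out any f.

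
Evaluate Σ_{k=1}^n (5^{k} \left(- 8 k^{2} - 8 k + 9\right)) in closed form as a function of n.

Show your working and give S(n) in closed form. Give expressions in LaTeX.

Step 1: r(k) = 5*(8*k**2 + 24*k + 7)/(8*k**2 + 8*k - 9).
Take A(k)=5, B(k)=1, C(k)=k**2 + k - 9/8.
Need (5)·f(k+1) − (1)·f(k) = k**2 + k - 9/8.
Degrees (0,0,2) ⇒ d ≤ 2.
Solve for f: f(k) = (2*k**2 - 3*k - 1)/8 (degree 2 ≤ 2).
Certificate R = B(k−1)f/C = (2*k**2 - 3*k - 1)/(8*k**2 + 8*k - 9) gives s_k = 5**k*(-2*k**2 + 3*k + 1).
Check: Δs_k = 5**k*(-8*k**2 - 8*k + 9). ✓
Σ_(k=1)^n t_k = s_(n+1) − s_(1) = (5**(n + 1)*(-2*n**2 - n + 2)) − (10), i.e. -10*5**n*n**2 - 5*5**n*n + 10*5**n - 10.

S(n) = - 10 \cdot 5^{n} n^{2} - 5 \cdot 5^{n} n + 10 \cdot 5^{n} - 10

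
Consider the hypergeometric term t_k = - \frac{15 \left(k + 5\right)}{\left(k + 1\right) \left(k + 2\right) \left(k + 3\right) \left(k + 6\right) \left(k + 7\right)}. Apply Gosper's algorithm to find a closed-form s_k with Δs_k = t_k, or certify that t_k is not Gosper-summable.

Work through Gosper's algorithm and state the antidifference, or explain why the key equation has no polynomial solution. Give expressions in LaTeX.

Ratio r(k) = (k + 1)*(k + 6)**2/((k + 4)*(k + 5)*(k + 8)).
Take A(k)=k + 1, B(k)=k + 8, C(k)=k**3 + 14*k**2 + 65*k + 100.
Key eq: (k + 1)·f(k+1) = (k + 7)·f(k) + (k**3 + 14*k**2 + 65*k + 100).
Bound: deg f ≤ 6.
Solve for f: f(k) = k*(k + 3)*(k + 4)**2*(k + 5)**2/36 (degree 6 ≤ 6).
R(k) = B(k−1)·f(k)/C(k) = k*(k + 3)*(k + 4)*(k + 7)/36; s_k = R·t_k = 5*k*(-k**2 - 9*k - 20)/(12*(k**3 + 9*k**2 + 20*k + 12)).
Verify: 15*(-k - 5)/(k**5 + 19*k**4 + 131*k**3 + 401*k**2 + 540*k + 252) matches t_k.

s_k = \frac{5 k \left(- k^{2} - 9 k - 20\right)}{12 \left(k^{3} + 9 k^{2} + 20 k + 12\right)}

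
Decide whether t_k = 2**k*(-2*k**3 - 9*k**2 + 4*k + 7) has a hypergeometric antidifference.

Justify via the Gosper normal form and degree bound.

Step 1: r(k) = 2*k*(2*k**2 + 15*k + 20)/(2*k**3 + 9*k**2 - 4*k - 7).
Factor: A=2; B=1; C=k**3 + 9*k**2/2 - 2*k - 7/2.
Key eq: (2)·f(k+1) = (1)·f(k) + (k**3 + 9*k**2/2 - 2*k - 7/2).
d = 3 from the (0,0,3) case.
Match coefficients ⇒ f(k) = (2*k**3 - 3*k**2 - 4*k + 3)/2.
Certificate R = B(k−1)f/C = (2*k**3 - 3*k**2 - 4*k + 3)/((k - 1)*(2*k**2 + 11*k + 7)) gives s_k = 2**k*(-2*k**3 + 3*k**2 + 4*k - 3).
Verify: 2**k*(-2*k**3 - 9*k**2 + 4*k + 7) matches t_k.

Yes. s_k = 2**k*(-2*k**3 + 3*k**2 + 4*k - 3).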